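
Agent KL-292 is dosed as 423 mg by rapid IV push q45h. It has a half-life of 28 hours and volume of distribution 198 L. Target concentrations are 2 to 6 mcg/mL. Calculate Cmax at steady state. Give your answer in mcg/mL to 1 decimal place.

3.2 mcg/mL

τ/t½ = 45/28 ≈ 1.6071, so fraction remaining f = (1/2)^(45/28) ≈ 0.3282.
At steady state, accumulation factor R = 1/(1 − e^(−kτ)) ≈ 1.4885.
Each bolus raises the concentration by D/Vd = 423/198 ≈ 2.136 mcg/mL.
Steady-state peak Cmax,ss = C₀·R ≈ 2.136 × 1.4885 ≈ 3.179 mcg/mL.
Peak 3.2 mcg/mL vs MTC 6 mcg/mL: below toxic threshold.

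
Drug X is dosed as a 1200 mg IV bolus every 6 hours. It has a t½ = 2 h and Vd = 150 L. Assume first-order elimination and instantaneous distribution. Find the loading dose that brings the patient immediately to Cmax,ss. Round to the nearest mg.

1371 mg

f = (1/2)^(6/2) ≈ 0.125000; accumulation ratio R = 1/(1−f) ≈ 1.14286.
Loading dose to hit Cmax,ss on first dose: D_load = D_maint·R ≈ 1200 × 1.14286 ≈ 1371.43 mg.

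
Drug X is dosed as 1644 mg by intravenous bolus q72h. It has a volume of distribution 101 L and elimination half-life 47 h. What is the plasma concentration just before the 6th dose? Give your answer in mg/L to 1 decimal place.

f = (1/2)^(τ/t½) = (1/2)^(72/47) ≈ 0.3458.
C₀ = D/Vd = 1644/101 ≈ 16.277 mg/L.
Before the 6th dose, 5 doses have been given. Superposition: Cmin = C₀·(f + f² + … + f^5).
≈ 16.277 × (0.3458 + 0.1196 + 0.0413 + 0.0143 + 0.0049) ≈ 16.277 × 0.5259 ≈ 8.560 mg/L.

8.6 mg/L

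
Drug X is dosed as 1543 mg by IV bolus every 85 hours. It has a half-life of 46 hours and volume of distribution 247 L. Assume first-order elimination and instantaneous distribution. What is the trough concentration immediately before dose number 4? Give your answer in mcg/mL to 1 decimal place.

2.4 mcg/mL

f = (1/2)^(τ/t½) = (1/2)^(85/46) ≈ 0.2778.
C₀ = D/Vd = 1543/247 ≈ 6.247 mcg/mL.
Before the 4th dose, 3 doses have been given. Superposition: Cmin = C₀·(f + f² + … + f^3).
≈ 6.247 × (0.2778 + 0.0772 + 0.0214) ≈ 6.247 × 0.3764 ≈ 2.351 mcg/mL.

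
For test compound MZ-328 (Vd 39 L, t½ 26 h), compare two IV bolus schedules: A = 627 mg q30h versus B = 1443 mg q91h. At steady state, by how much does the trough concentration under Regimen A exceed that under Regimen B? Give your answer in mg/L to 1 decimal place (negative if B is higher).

9.5 mg/L

Regimen A: f = (1/2)^(30/26) ≈ 0.4494; Cmin,ss = (627/39)·f/(1−f) ≈ 13.122 mg/L.
Regimen B: f = (1/2)^(91/26) ≈ 0.0884; Cmin,ss = (1443/39)·f/(1−f) ≈ 3.588 mg/L.
Difference ≈ 13.122 − 3.588 ≈ 9.534 mg/L.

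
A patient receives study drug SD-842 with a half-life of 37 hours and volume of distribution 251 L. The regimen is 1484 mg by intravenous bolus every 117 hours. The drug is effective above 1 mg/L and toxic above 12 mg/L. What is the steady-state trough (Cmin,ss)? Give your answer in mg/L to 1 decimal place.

τ/t½ = 117/37 ≈ 3.1622, so fraction remaining f = (1/2)^(117/37) ≈ 0.1117.
Each bolus raises the concentration by D/Vd = 1484/251 ≈ 5.912 mg/L.
Steady-state trough Cmin,ss = C₀·f/(1−f) ≈ 5.912 × 0.1117/0.8883 ≈ 0.743 mg/L.
Trough 0.7 mg/L vs MEC 1 mg/L: subtherapeutic.

0.7 mg/L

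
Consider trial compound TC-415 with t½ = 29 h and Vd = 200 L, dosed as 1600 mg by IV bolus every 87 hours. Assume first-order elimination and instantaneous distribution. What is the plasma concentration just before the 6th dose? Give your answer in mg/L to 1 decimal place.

f = (1/2)^(τ/t½) = (1/2)^(87/29) ≈ 0.1250.
C₀ = D/Vd = 1600/200 ≈ 8.000 mg/L.
Before the 6th dose, 5 doses have been given. Superposition: Cmin = C₀·(f + f² + … + f^5).
≈ 8.000 × (0.1250 + 0.0156 + 0.0020 + 0.0002 + 0.0000) ≈ 8.000 × 0.1428 ≈ 1.142 mg/L.

1.1 mg/L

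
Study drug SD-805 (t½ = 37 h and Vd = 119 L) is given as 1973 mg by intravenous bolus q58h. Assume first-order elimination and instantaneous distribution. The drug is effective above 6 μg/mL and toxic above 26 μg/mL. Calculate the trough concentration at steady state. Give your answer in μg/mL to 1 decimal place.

8.4 μg/mL

k = ln2/t½ = ln2/37 ≈ 0.018734 h⁻¹; fraction remaining f = e^(−kτ) = e^(−0.018734×58) ≈ 0.3374.
Single-dose peak C₀ = D/Vd = 1973/119 ≈ 16.580 μg/mL.
Steady-state trough Cmin,ss = C₀·f/(1−f) ≈ 16.580 × 0.3374/0.6626 ≈ 8.443 μg/mL.
Trough 8.4 μg/mL vs MEC 6 μg/mL: adequate.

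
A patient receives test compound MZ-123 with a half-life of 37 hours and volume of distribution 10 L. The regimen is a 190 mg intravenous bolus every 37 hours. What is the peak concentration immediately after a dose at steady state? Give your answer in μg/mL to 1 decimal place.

τ = 37 h = 1 half-life, so f = (1/2)^1 = 0.5.
At steady state, R = 1/(1 − 0.5) = 2/1.
Single-dose peak C₀ = D/Vd = 190/10 = 19 μg/mL.
Steady-state peak Cmax,ss = C₀·R = 19 × 2/1 ≈ 38.000 μg/mL.

38.0 μg/mL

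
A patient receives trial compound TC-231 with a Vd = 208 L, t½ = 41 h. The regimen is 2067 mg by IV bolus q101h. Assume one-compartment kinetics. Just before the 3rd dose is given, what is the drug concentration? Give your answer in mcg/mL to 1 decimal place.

2.1 mcg/mL

f = (1/2)^(τ/t½) = (1/2)^(101/41) ≈ 0.1813.
C₀ = D/Vd = 2067/208 ≈ 9.938 mcg/mL.
Before the 3rd dose, 2 doses have been given. Superposition: Cmin = C₀·(f + f²).
≈ 9.938 × (0.1813 + 0.0329) ≈ 9.938 × 0.2142 ≈ 2.129 mcg/mL.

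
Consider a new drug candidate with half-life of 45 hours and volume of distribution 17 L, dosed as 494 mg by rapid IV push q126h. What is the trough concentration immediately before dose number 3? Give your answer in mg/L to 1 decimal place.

4.8 mg/L

f = (1/2)^(τ/t½) = (1/2)^(126/45) ≈ 0.1436.
C₀ = D/Vd = 494/17 ≈ 29.059 mg/L.
Before the 3rd dose, 2 doses have been given. Superposition: Cmin = C₀·(f + f²).
≈ 29.059 × (0.1436 + 0.0206) ≈ 29.059 × 0.1642 ≈ 4.771 mg/L.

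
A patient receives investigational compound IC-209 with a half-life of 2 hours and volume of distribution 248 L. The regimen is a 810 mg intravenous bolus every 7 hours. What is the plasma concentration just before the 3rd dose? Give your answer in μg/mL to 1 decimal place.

f = (1/2)^(τ/t½) = (1/2)^(7/2) ≈ 0.0884.
C₀ = D/Vd = 810/248 ≈ 3.266 μg/mL.
Before the 3rd dose, 2 doses have been given. Superposition: Cmin = C₀·(f + f²).
≈ 3.266 × (0.0884 + 0.0078) ≈ 3.266 × 0.0962 ≈ 0.314 μg/mL.

0.3 μg/mL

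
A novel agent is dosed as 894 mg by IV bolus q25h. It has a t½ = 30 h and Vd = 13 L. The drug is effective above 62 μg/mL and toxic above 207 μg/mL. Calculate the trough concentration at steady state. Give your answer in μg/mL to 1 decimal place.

k = ln2/t½ = ln2/30 ≈ 0.023105 h⁻¹; fraction remaining f = e^(−kτ) = e^(−0.023105×25) ≈ 0.5612.
At steady state, accumulation factor R = 1/(1 − e^(−kτ)) ≈ 2.2789.
Each bolus raises the concentration by D/Vd = 894/13 ≈ 68.769 μg/mL.
Cmax,ss = C₀/(1 − f) ≈ 68.769/0.4388 ≈ 156.721 μg/mL.
One interval later, Cmin,ss = Cmax,ss·e^(−kτ) ≈ 156.721 × 0.5612 ≈ 87.952 μg/mL.
Trough 88.0 μg/mL vs MEC 62 μg/mL: adequate.

88.0 μg/mL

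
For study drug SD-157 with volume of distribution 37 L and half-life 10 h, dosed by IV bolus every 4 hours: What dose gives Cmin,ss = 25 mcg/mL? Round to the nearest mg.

τ/t½ = 4/10 ≈ 0.4, so f = (1/2)^(4/10) ≈ 0.757858.
Cmin,ss = (D/Vd)·f/(1−f), so D = Cmin,ss·Vd·(1−f)/f.
D = 25 × 37 × (1−f)/f ≈ 25 × 37 × 0.31951 ≈ 295.55 mg.

296 mg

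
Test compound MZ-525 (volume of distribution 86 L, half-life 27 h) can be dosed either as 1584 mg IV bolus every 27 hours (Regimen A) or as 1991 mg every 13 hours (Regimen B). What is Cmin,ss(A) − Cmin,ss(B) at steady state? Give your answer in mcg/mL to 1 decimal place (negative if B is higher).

-40.0 mcg/mL

Regimen A: f = (1/2)^(27/27) ≈ 0.5000; Cmin,ss = (1584/86)·f/(1−f) ≈ 18.419 mcg/mL.
Regimen B: f = (1/2)^(13/27) ≈ 0.7162; Cmin,ss = (1991/86)·f/(1−f) ≈ 58.424 mcg/mL.
Difference ≈ 18.419 − 58.424 ≈ -40.005 mcg/mL.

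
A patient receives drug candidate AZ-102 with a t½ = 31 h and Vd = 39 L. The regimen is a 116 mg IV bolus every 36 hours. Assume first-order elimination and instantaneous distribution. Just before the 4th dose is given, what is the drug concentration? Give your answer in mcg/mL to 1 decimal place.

f = (1/2)^(τ/t½) = (1/2)^(36/31) ≈ 0.4471.
C₀ = D/Vd = 116/39 ≈ 2.974 mcg/mL.
Before the 4th dose, 3 doses have been given. Superposition: Cmin = C₀·(f + f² + … + f^3).
≈ 2.974 × (0.4471 + 0.1999 + 0.0894) ≈ 2.974 × 0.7364 ≈ 2.190 mcg/mL.

2.2 mcg/mL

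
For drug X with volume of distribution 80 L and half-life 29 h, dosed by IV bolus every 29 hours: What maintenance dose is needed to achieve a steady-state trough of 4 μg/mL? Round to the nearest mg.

320 mg

τ/t½ = 29/29 ≈ 1, so f = (1/2)^(29/29) ≈ 0.500000.
Cmin,ss = (D/Vd)·f/(1−f), so D = Cmin,ss·Vd·(1−f)/f.
D = 4 × 80 × (1−f)/f ≈ 4 × 80 × 1.00000 ≈ 320.00 mg.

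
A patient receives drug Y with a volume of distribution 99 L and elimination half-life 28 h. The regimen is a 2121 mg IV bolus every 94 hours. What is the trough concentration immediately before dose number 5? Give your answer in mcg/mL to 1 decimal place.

2.3 mcg/mL

f = (1/2)^(τ/t½) = (1/2)^(94/28) ≈ 0.0976.
C₀ = D/Vd = 2121/99 ≈ 21.424 mcg/mL.
Before the 5th dose, 4 doses have been given. Superposition: Cmin = C₀·(f + f² + … + f^4).
≈ 21.424 × (0.0976 + 0.0095 + 0.0009 + 0.0001) ≈ 21.424 × 0.1081 ≈ 2.316 mcg/mL.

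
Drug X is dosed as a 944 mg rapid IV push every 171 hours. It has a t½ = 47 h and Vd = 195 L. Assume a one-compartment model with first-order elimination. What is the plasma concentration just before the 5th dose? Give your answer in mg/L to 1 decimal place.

f = (1/2)^(τ/t½) = (1/2)^(171/47) ≈ 0.0803.
C₀ = D/Vd = 944/195 ≈ 4.841 mg/L.
Before the 5th dose, 4 doses have been given. Superposition: Cmin = C₀·(f + f² + … + f^4).
≈ 4.841 × (0.0803 + 0.0064 + 0.0005 + 0.0000) ≈ 4.841 × 0.0872 ≈ 0.422 mg/L.

0.4 mg/L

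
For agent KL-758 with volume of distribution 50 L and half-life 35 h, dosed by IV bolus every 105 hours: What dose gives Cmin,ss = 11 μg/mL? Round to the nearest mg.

τ/t½ = 105/35 ≈ 3, so f = (1/2)^(105/35) ≈ 0.125000.
Cmin,ss = (D/Vd)·f/(1−f), so D = Cmin,ss·Vd·(1−f)/f.
D = 11 × 50 × (1−f)/f ≈ 11 × 50 × 7.00000 ≈ 3850.00 mg.

3850 mg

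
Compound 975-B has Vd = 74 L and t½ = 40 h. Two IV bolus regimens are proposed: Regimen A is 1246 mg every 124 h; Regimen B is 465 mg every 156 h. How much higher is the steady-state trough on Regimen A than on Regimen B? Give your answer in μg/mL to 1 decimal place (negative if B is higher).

Regimen A: f = (1/2)^(124/40) ≈ 0.1166; Cmin,ss = (1246/74)·f/(1−f) ≈ 2.222 μg/mL.
Regimen B: f = (1/2)^(156/40) ≈ 0.0670; Cmin,ss = (465/74)·f/(1−f) ≈ 0.451 μg/mL.
Difference ≈ 2.222 − 0.451 ≈ 1.771 μg/mL.

1.8 μg/mL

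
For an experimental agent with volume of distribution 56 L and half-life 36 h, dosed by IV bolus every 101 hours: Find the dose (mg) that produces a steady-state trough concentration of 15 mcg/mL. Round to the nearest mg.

5033 mg

τ/t½ = 101/36 ≈ 2.8056, so f = (1/2)^(101/36) ≈ 0.143035.
Cmin,ss = (D/Vd)·f/(1−f), so D = Cmin,ss·Vd·(1−f)/f.
D = 15 × 56 × (1−f)/f ≈ 15 × 56 × 5.99130 ≈ 5032.69 mg.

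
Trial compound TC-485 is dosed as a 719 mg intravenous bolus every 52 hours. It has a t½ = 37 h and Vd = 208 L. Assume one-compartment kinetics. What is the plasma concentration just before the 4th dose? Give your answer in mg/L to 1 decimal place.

f = (1/2)^(τ/t½) = (1/2)^(52/37) ≈ 0.3775.
C₀ = D/Vd = 719/208 ≈ 3.457 mg/L.
Before the 4th dose, 3 doses have been given. Superposition: Cmin = C₀·(f + f² + … + f^3).
≈ 3.457 × (0.3775 + 0.1425 + 0.0538) ≈ 3.457 × 0.5738 ≈ 1.984 mg/L.

2.0 mg/L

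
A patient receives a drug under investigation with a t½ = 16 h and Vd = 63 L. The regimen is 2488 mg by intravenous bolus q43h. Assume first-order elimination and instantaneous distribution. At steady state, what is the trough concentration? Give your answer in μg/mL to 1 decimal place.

7.3 μg/mL

Over one 43-h interval, 43/16 ≈ 2.6875 half-lives elapse, leaving f ≈ 0.1552 of each dose.
Single-dose peak C₀ = D/Vd = 2488/63 ≈ 39.492 μg/mL.
Steady-state trough Cmin,ss = C₀·f/(1−f) ≈ 39.492 × 0.1552/0.8448 ≈ 7.255 μg/mL.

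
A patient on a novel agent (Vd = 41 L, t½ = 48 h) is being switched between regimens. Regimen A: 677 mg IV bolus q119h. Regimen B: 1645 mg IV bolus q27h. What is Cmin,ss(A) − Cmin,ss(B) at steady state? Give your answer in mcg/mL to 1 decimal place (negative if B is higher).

Regimen A: f = (1/2)^(119/48) ≈ 0.1793; Cmin,ss = (677/41)·f/(1−f) ≈ 3.607 mcg/mL.
Regimen B: f = (1/2)^(27/48) ≈ 0.6771; Cmin,ss = (1645/41)·f/(1−f) ≈ 84.133 mcg/mL.
Difference ≈ 3.607 − 84.133 ≈ -80.526 mcg/mL.

-80.5 mcg/mL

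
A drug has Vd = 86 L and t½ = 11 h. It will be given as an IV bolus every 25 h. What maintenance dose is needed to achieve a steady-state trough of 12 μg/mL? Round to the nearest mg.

3955 mg

τ/t½ = 25/11 ≈ 2.2727, so f = (1/2)^(25/11) ≈ 0.206938.
Cmin,ss = (D/Vd)·f/(1−f), so D = Cmin,ss·Vd·(1−f)/f.
D = 12 × 86 × (1−f)/f ≈ 12 × 86 × 3.83237 ≈ 3955.01 mg.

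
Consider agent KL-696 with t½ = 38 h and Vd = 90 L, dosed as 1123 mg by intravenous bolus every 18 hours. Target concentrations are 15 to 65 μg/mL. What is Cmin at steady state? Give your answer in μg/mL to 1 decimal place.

τ/t½ = 18/38 ≈ 0.47368, so fraction remaining f = (1/2)^(18/38) ≈ 0.7201.
Accumulation ratio R = 1/(1 − f) ≈ 1/0.2799 ≈ 3.5727.
Single-dose peak C₀ = D/Vd = 1123/90 ≈ 12.478 μg/mL.
Steady-state peak Cmax,ss = C₀·R ≈ 12.478 × 3.5727 ≈ 44.580 μg/mL.
One interval later, Cmin,ss = Cmax,ss·e^(−kτ) ≈ 44.580 × 0.7201 ≈ 32.102 μg/mL.
Trough 32.1 μg/mL vs MEC 15 μg/mL: adequate.

32.1 μg/mL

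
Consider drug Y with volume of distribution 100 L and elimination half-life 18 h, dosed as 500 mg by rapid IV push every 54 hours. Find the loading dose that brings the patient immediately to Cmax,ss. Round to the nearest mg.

f = (1/2)^(54/18) ≈ 0.125000; accumulation ratio R = 1/(1−f) ≈ 1.14286.
Loading dose to hit Cmax,ss on first dose: D_load = D_maint·R ≈ 500 × 1.14286 ≈ 571.43 mg.

571 mg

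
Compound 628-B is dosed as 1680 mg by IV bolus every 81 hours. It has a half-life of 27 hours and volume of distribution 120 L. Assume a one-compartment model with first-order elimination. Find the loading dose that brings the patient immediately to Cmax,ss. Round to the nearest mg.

f = (1/2)^(81/27) ≈ 0.125000; accumulation ratio R = 1/(1−f) ≈ 1.14286.
Loading dose to hit Cmax,ss on first dose: D_load = D_maint·R ≈ 1680 × 1.14286 ≈ 1920.00 mg.

1920 mg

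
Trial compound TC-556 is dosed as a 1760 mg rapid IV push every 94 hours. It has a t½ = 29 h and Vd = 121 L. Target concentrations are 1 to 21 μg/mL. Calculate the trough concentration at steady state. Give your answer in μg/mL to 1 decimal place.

k = ln2/t½ = ln2/29 ≈ 0.023902 h⁻¹; fraction remaining f = e^(−kτ) = e^(−0.023902×94) ≈ 0.1057.
Accumulation ratio R = 1/(1 − f) ≈ 1/0.8943 ≈ 1.1182.
Single-dose peak C₀ = D/Vd = 1760/121 ≈ 14.545 μg/mL.
Cmax,ss = C₀/(1 − f) ≈ 14.545/0.8943 ≈ 16.264 μg/mL.
One interval later, Cmin,ss = Cmax,ss·e^(−kτ) ≈ 16.264 × 0.1057 ≈ 1.719 μg/mL.
Trough 1.7 μg/mL vs MEC 1 μg/mL: adequate.

1.7 μg/mL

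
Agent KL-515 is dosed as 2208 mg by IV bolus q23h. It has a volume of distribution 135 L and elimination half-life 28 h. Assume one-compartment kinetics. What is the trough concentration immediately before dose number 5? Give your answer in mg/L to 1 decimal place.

19.1 mg/L

f = (1/2)^(τ/t½) = (1/2)^(23/28) ≈ 0.5659.
C₀ = D/Vd = 2208/135 ≈ 16.356 mg/L.
Before the 5th dose, 4 doses have been given. Superposition: Cmin = C₀·(f + f² + … + f^4).
≈ 16.356 × (0.5659 + 0.3202 + 0.1812 + 0.1026) ≈ 16.356 × 1.1699 ≈ 19.135 mg/L.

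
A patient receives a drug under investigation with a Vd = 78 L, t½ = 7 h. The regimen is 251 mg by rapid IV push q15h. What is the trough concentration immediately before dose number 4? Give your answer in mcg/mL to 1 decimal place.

0.9 mcg/mL

f = (1/2)^(τ/t½) = (1/2)^(15/7) ≈ 0.2264.
C₀ = D/Vd = 251/78 ≈ 3.218 mcg/mL.
Before the 4th dose, 3 doses have been given. Superposition: Cmin = C₀·(f + f² + … + f^3).
≈ 3.218 × (0.2264 + 0.0513 + 0.0116) ≈ 3.218 × 0.2893 ≈ 0.931 mcg/mL.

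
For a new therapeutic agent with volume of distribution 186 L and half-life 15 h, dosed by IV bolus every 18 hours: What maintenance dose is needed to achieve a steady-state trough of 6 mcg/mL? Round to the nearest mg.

1448 mg

τ/t½ = 18/15 ≈ 1.2, so f = (1/2)^(18/15) ≈ 0.435275.
Cmin,ss = (D/Vd)·f/(1−f), so D = Cmin,ss·Vd·(1−f)/f.
D = 6 × 186 × (1−f)/f ≈ 6 × 186 × 1.29740 ≈ 1447.90 mg.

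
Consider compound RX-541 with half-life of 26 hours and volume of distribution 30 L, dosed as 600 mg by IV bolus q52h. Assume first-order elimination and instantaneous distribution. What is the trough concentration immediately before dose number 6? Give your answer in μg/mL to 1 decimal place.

f = (1/2)^(τ/t½) = (1/2)^(52/26) ≈ 0.2500.
C₀ = D/Vd = 600/30 ≈ 20.000 μg/mL.
Before the 6th dose, 5 doses have been given. Superposition: Cmin = C₀·(f + f² + … + f^5).
≈ 20.000 × (0.2500 + 0.0625 + 0.0156 + 0.0039 + 0.0010) ≈ 20.000 × 0.3330 ≈ 6.660 μg/mL.

6.7 μg/mL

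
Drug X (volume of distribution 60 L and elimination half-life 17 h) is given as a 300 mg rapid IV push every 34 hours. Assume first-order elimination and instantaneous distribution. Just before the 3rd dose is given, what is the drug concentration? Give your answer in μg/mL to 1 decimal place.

f = (1/2)^(τ/t½) = (1/2)^(34/17) ≈ 0.2500.
C₀ = D/Vd = 300/60 ≈ 5.000 μg/mL.
Before the 3rd dose, 2 doses have been given. Superposition: Cmin = C₀·(f + f²).
≈ 5.000 × (0.2500 + 0.0625) ≈ 5.000 × 0.3125 ≈ 1.562 μg/mL.

1.6 μg/mL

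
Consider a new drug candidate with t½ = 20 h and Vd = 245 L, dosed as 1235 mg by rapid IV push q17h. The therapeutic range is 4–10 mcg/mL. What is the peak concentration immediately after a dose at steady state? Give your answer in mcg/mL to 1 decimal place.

11.3 mcg/mL

k = ln2/t½ = ln2/20 ≈ 0.034657 h⁻¹; fraction remaining f = e^(−kτ) = e^(−0.034657×17) ≈ 0.5548.
At steady state, accumulation factor R = 1/(1 − e^(−kτ)) ≈ 2.2462.
Single-dose peak C₀ = D/Vd = 1235/245 ≈ 5.041 mcg/mL.
Cmax,ss = C₀/(1 − f) ≈ 5.041/0.4452 ≈ 11.323 mcg/mL.
Peak 11.3 mcg/mL vs MTC 10 mcg/mL: exceeds toxic threshold.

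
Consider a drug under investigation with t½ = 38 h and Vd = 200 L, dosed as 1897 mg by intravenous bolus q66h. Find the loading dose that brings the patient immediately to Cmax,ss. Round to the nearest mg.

f = (1/2)^(66/38) ≈ 0.300026; accumulation ratio R = 1/(1−f) ≈ 1.42862.
Loading dose to hit Cmax,ss on first dose: D_load = D_maint·R ≈ 1897 × 1.42862 ≈ 2710.09 mg.

2710 mg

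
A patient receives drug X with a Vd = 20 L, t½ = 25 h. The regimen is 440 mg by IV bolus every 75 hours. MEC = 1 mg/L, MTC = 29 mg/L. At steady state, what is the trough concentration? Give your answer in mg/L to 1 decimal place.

τ = 75 h = 3 half-lives, so f = (1/2)^3 = 0.125.
Accumulation ratio R = 1/(1 − f) = 1/0.875 = 8/7.
Single-dose peak C₀ = D/Vd = 440/20 = 22 mg/L.
Steady-state peak Cmax,ss = C₀·R = 22 × 8/7 ≈ 25.143 mg/L.
Steady-state trough Cmin,ss = Cmax,ss·f ≈ 25.143 × 0.125 ≈ 3.143 mg/L.
Trough 3.1 mg/L vs MEC 1 mg/L: adequate.

3.1 mg/L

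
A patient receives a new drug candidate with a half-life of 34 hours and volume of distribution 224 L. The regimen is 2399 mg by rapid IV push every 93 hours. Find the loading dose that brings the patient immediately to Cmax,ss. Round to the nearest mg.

2823 mg

f = (1/2)^(93/34) ≈ 0.150174; accumulation ratio R = 1/(1−f) ≈ 1.17671.
Loading dose to hit Cmax,ss on first dose: D_load = D_maint·R ≈ 2399 × 1.17671 ≈ 2822.93 mg.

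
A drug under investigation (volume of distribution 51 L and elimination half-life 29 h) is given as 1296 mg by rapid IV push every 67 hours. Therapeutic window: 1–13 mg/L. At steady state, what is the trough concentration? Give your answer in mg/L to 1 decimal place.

Over one 67-h interval, 67/29 ≈ 2.3103 half-lives elapse, leaving f ≈ 0.2016 of each dose.
At steady state, accumulation factor R = 1/(1 − e^(−kτ)) ≈ 1.2525.
Single-dose peak C₀ = D/Vd = 1296/51 ≈ 25.412 mg/L.
Steady-state peak Cmax,ss = C₀·R ≈ 25.412 × 1.2525 ≈ 31.829 mg/L.
One interval later, Cmin,ss = Cmax,ss·e^(−kτ) ≈ 31.829 × 0.2016 ≈ 6.417 mg/L.
Trough 6.4 mg/L vs MEC 1 mg/L: adequate.

6.4 mg/L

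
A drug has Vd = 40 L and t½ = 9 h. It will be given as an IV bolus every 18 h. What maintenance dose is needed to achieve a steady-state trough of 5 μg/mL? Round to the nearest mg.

τ/t½ = 18/9 ≈ 2, so f = (1/2)^(18/9) ≈ 0.250000.
Cmin,ss = (D/Vd)·f/(1−f), so D = Cmin,ss·Vd·(1−f)/f.
D = 5 × 40 × (1−f)/f ≈ 5 × 40 × 3.00000 ≈ 600.00 mg.

600 mg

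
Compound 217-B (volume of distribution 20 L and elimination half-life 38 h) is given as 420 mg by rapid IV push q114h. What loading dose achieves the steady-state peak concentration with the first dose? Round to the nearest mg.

f = (1/2)^(114/38) ≈ 0.125000; accumulation ratio R = 1/(1−f) ≈ 1.14286.
Loading dose to hit Cmax,ss on first dose: D_load = D_maint·R ≈ 420 × 1.14286 ≈ 480.00 mg.

480 mg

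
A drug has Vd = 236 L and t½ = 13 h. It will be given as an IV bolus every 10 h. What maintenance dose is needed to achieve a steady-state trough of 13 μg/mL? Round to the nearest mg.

τ/t½ = 10/13 ≈ 0.76923, so f = (1/2)^(10/13) ≈ 0.586730.
Cmin,ss = (D/Vd)·f/(1−f), so D = Cmin,ss·Vd·(1−f)/f.
D = 13 × 236 × (1−f)/f ≈ 13 × 236 × 0.70436 ≈ 2160.98 mg.

2161 mg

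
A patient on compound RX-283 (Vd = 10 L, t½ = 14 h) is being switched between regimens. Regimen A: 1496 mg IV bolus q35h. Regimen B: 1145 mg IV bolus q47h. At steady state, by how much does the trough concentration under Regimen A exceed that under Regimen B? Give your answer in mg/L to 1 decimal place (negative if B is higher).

19.7 mg/L

Regimen A: f = (1/2)^(35/14) ≈ 0.1768; Cmin,ss = (1496/10)·f/(1−f) ≈ 32.130 mg/L.
Regimen B: f = (1/2)^(47/14) ≈ 0.0976; Cmin,ss = (1145/10)·f/(1−f) ≈ 12.384 mg/L.
Difference ≈ 32.130 − 12.384 ≈ 19.746 mg/L.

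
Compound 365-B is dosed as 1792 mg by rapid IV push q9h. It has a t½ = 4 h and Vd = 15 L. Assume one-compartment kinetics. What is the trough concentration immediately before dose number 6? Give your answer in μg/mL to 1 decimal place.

f = (1/2)^(τ/t½) = (1/2)^(9/4) ≈ 0.2102.
C₀ = D/Vd = 1792/15 ≈ 119.467 μg/mL.
Before the 6th dose, 5 doses have been given. Superposition: Cmin = C₀·(f + f² + … + f^5).
≈ 119.467 × (0.2102 + 0.0442 + 0.0093 + 0.0020 + 0.0004) ≈ 119.467 × 0.2661 ≈ 31.790 μg/mL.

31.8 μg/mL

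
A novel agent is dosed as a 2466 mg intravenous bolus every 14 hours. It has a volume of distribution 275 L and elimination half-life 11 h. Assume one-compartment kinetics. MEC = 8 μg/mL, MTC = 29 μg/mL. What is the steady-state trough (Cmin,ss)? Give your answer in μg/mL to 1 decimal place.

6.3 μg/mL

k = ln2/t½ = ln2/11 ≈ 0.063013 h⁻¹; fraction remaining f = e^(−kτ) = e^(−0.063013×14) ≈ 0.4139.
Each bolus raises the concentration by D/Vd = 2466/275 ≈ 8.967 μg/mL.
Steady-state trough Cmin,ss = C₀·f/(1−f) ≈ 8.967 × 0.4139/0.5861 ≈ 6.332 μg/mL.
Trough 6.3 μg/mL vs MEC 8 μg/mL: subtherapeutic.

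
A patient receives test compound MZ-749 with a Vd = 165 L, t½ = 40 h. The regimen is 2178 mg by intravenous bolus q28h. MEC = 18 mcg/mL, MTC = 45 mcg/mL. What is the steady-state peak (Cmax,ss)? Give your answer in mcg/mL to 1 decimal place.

34.3 mcg/mL

τ/t½ = 28/40 ≈ 0.7, so fraction remaining f = (1/2)^(28/40) ≈ 0.6156.
Accumulation ratio R = 1/(1 − f) ≈ 1/0.3844 ≈ 2.6015.
Single-dose peak C₀ = D/Vd = 2178/165 ≈ 13.200 mcg/mL.
Cmax,ss = C₀/(1 − f) ≈ 13.200/0.3844 ≈ 34.339 mcg/mL.
Peak 34.3 mcg/mL vs MTC 45 mcg/mL: below toxic threshold.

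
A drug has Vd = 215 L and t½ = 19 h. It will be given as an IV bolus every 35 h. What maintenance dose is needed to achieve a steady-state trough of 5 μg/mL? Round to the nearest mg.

2779 mg

τ/t½ = 35/19 ≈ 1.8421, so f = (1/2)^(35/19) ≈ 0.278914.
Cmin,ss = (D/Vd)·f/(1−f), so D = Cmin,ss·Vd·(1−f)/f.
D = 5 × 215 × (1−f)/f ≈ 5 × 215 × 2.58533 ≈ 2779.23 mg.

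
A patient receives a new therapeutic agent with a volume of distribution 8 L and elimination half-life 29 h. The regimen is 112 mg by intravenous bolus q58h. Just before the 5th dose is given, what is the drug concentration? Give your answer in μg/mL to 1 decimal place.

4.6 μg/mL

f = (1/2)^(τ/t½) = (1/2)^(58/29) ≈ 0.2500.
C₀ = D/Vd = 112/8 ≈ 14.000 μg/mL.
Before the 5th dose, 4 doses have been given. Superposition: Cmin = C₀·(f + f² + … + f^4).
≈ 14.000 × (0.2500 + 0.0625 + 0.0156 + 0.0039) ≈ 14.000 × 0.3320 ≈ 4.648 μg/mL.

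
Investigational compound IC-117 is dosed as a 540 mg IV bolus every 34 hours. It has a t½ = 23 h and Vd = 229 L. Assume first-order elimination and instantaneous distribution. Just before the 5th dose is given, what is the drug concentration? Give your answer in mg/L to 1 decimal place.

1.3 mg/L

f = (1/2)^(τ/t½) = (1/2)^(34/23) ≈ 0.3589.
C₀ = D/Vd = 540/229 ≈ 2.358 mg/L.
Before the 5th dose, 4 doses have been given. Superposition: Cmin = C₀·(f + f² + … + f^4).
≈ 2.358 × (0.3589 + 0.1288 + 0.0462 + 0.0166) ≈ 2.358 × 0.5505 ≈ 1.298 mg/L.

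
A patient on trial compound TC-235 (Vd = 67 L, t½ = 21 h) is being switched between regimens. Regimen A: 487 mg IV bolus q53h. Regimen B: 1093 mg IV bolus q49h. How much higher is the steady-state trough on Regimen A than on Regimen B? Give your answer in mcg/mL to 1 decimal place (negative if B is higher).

Regimen A: f = (1/2)^(53/21) ≈ 0.1739; Cmin,ss = (487/67)·f/(1−f) ≈ 1.530 mcg/mL.
Regimen B: f = (1/2)^(49/21) ≈ 0.1984; Cmin,ss = (1093/67)·f/(1−f) ≈ 4.038 mcg/mL.
Difference ≈ 1.530 − 4.038 ≈ -2.508 mcg/mL.

-2.5 mcg/mL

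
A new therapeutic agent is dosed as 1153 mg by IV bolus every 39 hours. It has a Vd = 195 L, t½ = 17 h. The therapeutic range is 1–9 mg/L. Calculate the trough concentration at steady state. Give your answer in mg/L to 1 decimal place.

Over one 39-h interval, 39/17 ≈ 2.2941 half-lives elapse, leaving f ≈ 0.2039 of each dose.
At steady state, accumulation factor R = 1/(1 − e^(−kτ)) ≈ 1.2561.
Single-dose peak C₀ = D/Vd = 1153/195 ≈ 5.913 mg/L.
Cmax,ss = C₀/(1 − f) ≈ 5.913/0.7961 ≈ 7.427 mg/L.
Steady-state trough Cmin,ss = Cmax,ss·f ≈ 7.427 × 0.2039 ≈ 1.514 mg/L.
Trough 1.5 mg/L vs MEC 1 mg/L: adequate.

1.5 mg/L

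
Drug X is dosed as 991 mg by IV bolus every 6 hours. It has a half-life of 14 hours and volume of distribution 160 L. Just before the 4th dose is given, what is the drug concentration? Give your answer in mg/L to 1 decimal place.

10.6 mg/L

f = (1/2)^(τ/t½) = (1/2)^(6/14) ≈ 0.7430.
C₀ = D/Vd = 991/160 ≈ 6.194 mg/L.
Before the 4th dose, 3 doses have been given. Superposition: Cmin = C₀·(f + f² + … + f^3).
≈ 6.194 × (0.7430 + 0.5520 + 0.4102) ≈ 6.194 × 1.7052 ≈ 10.562 mg/L.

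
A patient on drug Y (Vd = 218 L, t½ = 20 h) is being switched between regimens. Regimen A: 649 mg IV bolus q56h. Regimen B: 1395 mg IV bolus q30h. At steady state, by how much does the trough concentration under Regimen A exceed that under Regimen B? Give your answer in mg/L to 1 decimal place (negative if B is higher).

Regimen A: f = (1/2)^(56/20) ≈ 0.1436; Cmin,ss = (649/218)·f/(1−f) ≈ 0.499 mg/L.
Regimen B: f = (1/2)^(30/20) ≈ 0.3536; Cmin,ss = (1395/218)·f/(1−f) ≈ 3.500 mg/L.
Difference ≈ 0.499 − 3.500 ≈ -3.001 mg/L.

-3.0 mg/L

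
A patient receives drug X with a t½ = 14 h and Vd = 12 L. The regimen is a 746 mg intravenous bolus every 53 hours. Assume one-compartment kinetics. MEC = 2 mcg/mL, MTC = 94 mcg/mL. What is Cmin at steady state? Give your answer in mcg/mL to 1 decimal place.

k = ln2/t½ = ln2/14 ≈ 0.049511 h⁻¹; fraction remaining f = e^(−kτ) = e^(−0.049511×53) ≈ 0.0725.
Single-dose peak C₀ = D/Vd = 746/12 ≈ 62.167 mcg/mL.
Steady-state trough Cmin,ss = C₀·f/(1−f) ≈ 62.167 × 0.0725/0.9275 ≈ 4.859 mcg/mL.
Trough 4.9 mcg/mL vs MEC 2 mcg/mL: adequate.

4.9 mcg/mL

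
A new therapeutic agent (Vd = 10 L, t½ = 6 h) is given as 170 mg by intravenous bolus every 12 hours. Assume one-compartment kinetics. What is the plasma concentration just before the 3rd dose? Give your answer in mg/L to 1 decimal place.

f = (1/2)^(τ/t½) = (1/2)^(12/6) ≈ 0.2500.
C₀ = D/Vd = 170/10 ≈ 17.000 mg/L.
Before the 3rd dose, 2 doses have been given. Superposition: Cmin = C₀·(f + f²).
≈ 17.000 × (0.2500 + 0.0625) ≈ 17.000 × 0.3125 ≈ 5.312 mg/L.

5.3 mg/L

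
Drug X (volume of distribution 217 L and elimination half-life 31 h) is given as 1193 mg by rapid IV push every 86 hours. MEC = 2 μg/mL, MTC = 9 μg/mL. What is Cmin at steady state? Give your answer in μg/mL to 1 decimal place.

0.9 μg/mL

τ/t½ = 86/31 ≈ 2.7742, so fraction remaining f = (1/2)^(86/31) ≈ 0.1462.
Each bolus raises the concentration by D/Vd = 1193/217 ≈ 5.498 μg/mL.
Steady-state trough Cmin,ss = C₀·f/(1−f) ≈ 5.498 × 0.1462/0.8538 ≈ 0.941 μg/mL.
Trough 0.9 μg/mL vs MEC 2 μg/mL: subtherapeutic.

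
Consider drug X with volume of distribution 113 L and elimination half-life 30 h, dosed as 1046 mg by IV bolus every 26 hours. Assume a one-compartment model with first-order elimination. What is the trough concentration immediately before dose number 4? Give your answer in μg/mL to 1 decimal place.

f = (1/2)^(τ/t½) = (1/2)^(26/30) ≈ 0.5484.
C₀ = D/Vd = 1046/113 ≈ 9.257 μg/mL.
Before the 4th dose, 3 doses have been given. Superposition: Cmin = C₀·(f + f² + … + f^3).
≈ 9.257 × (0.5484 + 0.3007 + 0.1649) ≈ 9.257 × 1.0140 ≈ 9.387 μg/mL.

9.4 μg/mL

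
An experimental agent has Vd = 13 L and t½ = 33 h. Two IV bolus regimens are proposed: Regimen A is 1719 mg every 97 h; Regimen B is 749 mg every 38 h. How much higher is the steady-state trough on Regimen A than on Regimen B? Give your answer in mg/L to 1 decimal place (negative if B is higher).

Regimen A: f = (1/2)^(97/33) ≈ 0.1304; Cmin,ss = (1719/13)·f/(1−f) ≈ 19.829 mg/L.
Regimen B: f = (1/2)^(38/33) ≈ 0.4502; Cmin,ss = (749/13)·f/(1−f) ≈ 47.178 mg/L.
Difference ≈ 19.829 − 47.178 ≈ -27.349 mg/L.

-27.3 mg/L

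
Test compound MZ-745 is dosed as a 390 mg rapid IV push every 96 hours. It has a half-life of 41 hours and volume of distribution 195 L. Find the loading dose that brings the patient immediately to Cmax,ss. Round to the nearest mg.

486 mg

f = (1/2)^(96/41) ≈ 0.197310; accumulation ratio R = 1/(1−f) ≈ 1.24581.
Loading dose to hit Cmax,ss on first dose: D_load = D_maint·R ≈ 390 × 1.24581 ≈ 485.87 mg.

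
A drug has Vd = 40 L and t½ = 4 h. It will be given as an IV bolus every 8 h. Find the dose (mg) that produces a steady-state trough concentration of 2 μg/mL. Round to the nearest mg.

τ/t½ = 8/4 ≈ 2, so f = (1/2)^(8/4) ≈ 0.250000.
Cmin,ss = (D/Vd)·f/(1−f), so D = Cmin,ss·Vd·(1−f)/f.
D = 2 × 40 × (1−f)/f ≈ 2 × 40 × 3.00000 ≈ 240.00 mg.

240 mg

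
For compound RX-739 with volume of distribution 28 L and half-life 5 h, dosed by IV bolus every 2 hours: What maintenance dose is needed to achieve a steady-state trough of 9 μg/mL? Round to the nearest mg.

81 mg

τ/t½ = 2/5 ≈ 0.4, so f = (1/2)^(2/5) ≈ 0.757858.
Cmin,ss = (D/Vd)·f/(1−f), so D = Cmin,ss·Vd·(1−f)/f.
D = 9 × 28 × (1−f)/f ≈ 9 × 28 × 0.31951 ≈ 80.52 mg.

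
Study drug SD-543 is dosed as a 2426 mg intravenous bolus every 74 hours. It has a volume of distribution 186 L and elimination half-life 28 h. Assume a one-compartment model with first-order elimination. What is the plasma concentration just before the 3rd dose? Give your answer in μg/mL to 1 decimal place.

f = (1/2)^(τ/t½) = (1/2)^(74/28) ≈ 0.1601.
C₀ = D/Vd = 2426/186 ≈ 13.043 μg/mL.
Before the 3rd dose, 2 doses have been given. Superposition: Cmin = C₀·(f + f²).
≈ 13.043 × (0.1601 + 0.0256) ≈ 13.043 × 0.1857 ≈ 2.422 μg/mL.

2.4 μg/mL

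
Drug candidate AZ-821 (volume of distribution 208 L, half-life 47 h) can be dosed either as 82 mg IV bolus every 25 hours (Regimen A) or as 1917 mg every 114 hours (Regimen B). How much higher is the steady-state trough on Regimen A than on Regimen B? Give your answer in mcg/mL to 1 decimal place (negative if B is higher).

Regimen A: f = (1/2)^(25/47) ≈ 0.6916; Cmin,ss = (82/208)·f/(1−f) ≈ 0.884 mcg/mL.
Regimen B: f = (1/2)^(114/47) ≈ 0.1861; Cmin,ss = (1917/208)·f/(1−f) ≈ 2.107 mcg/mL.
Difference ≈ 0.884 − 2.107 ≈ -1.223 mcg/mL.

-1.2 mcg/mL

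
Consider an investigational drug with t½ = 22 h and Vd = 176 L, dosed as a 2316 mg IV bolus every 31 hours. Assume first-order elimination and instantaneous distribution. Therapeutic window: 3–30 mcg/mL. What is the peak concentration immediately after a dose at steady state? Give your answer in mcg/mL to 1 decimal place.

τ/t½ = 31/22 ≈ 1.4091, so fraction remaining f = (1/2)^(31/22) ≈ 0.3765.
Accumulation ratio R = 1/(1 − f) ≈ 1/0.6235 ≈ 1.6038.
Single-dose peak C₀ = D/Vd = 2316/176 ≈ 13.159 mcg/mL.
Steady-state peak Cmax,ss = C₀·R ≈ 13.159 × 1.6038 ≈ 21.104 mcg/mL.
Peak 21.1 mcg/mL vs MTC 30 mcg/mL: below toxic threshold.

21.1 mcg/mL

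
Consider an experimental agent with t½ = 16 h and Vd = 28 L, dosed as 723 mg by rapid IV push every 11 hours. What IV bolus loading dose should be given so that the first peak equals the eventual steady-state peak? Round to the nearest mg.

1907 mg

f = (1/2)^(11/16) ≈ 0.620929; accumulation ratio R = 1/(1−f) ≈ 2.63803.
Loading dose to hit Cmax,ss on first dose: D_load = D_maint·R ≈ 723 × 2.63803 ≈ 1907.30 mg.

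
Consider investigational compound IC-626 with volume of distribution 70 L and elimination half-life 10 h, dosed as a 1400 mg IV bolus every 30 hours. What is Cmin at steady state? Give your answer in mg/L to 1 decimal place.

2.9 mg/L

The dosing interval is 3 half-lives, so f = 2^(−3) = 0.125.
At steady state, R = 1/(1 − 0.125) = 8/7.
Single-dose peak C₀ = D/Vd = 1400/70 = 20 mg/L.
Steady-state peak Cmax,ss = C₀·R = 20 × 8/7 ≈ 22.857 mg/L.
Steady-state trough Cmin,ss = Cmax,ss·f ≈ 22.857 × 0.125 ≈ 2.857 mg/L.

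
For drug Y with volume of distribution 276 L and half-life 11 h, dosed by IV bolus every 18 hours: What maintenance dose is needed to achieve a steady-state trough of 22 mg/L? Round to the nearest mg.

12805 mg

τ/t½ = 18/11 ≈ 1.6364, so f = (1/2)^(18/11) ≈ 0.321666.
Cmin,ss = (D/Vd)·f/(1−f), so D = Cmin,ss·Vd·(1−f)/f.
D = 22 × 276 × (1−f)/f ≈ 22 × 276 × 2.10881 ≈ 12804.69 mg.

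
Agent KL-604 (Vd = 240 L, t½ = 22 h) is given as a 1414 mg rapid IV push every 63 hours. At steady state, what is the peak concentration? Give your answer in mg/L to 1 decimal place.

τ/t½ = 63/22 ≈ 2.8636, so fraction remaining f = (1/2)^(63/22) ≈ 0.1374.
Accumulation ratio R = 1/(1 − f) ≈ 1/0.8626 ≈ 1.1593.
Single-dose peak C₀ = D/Vd = 1414/240 ≈ 5.892 mg/L.
Steady-state peak Cmax,ss = C₀·R ≈ 5.892 × 1.1593 ≈ 6.831 mg/L.

6.8 mg/L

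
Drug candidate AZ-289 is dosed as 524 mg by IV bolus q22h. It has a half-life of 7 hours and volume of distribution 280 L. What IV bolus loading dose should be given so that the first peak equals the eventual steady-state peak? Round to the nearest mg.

591 mg

f = (1/2)^(22/7) ≈ 0.113215; accumulation ratio R = 1/(1−f) ≈ 1.12767.
Loading dose to hit Cmax,ss on first dose: D_load = D_maint·R ≈ 524 × 1.12767 ≈ 590.90 mg.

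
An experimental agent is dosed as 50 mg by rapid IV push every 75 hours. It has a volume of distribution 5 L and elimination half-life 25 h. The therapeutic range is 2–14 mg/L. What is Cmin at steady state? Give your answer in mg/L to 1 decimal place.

The dosing interval is 3 half-lives, so f = 2^(−3) = 0.125.
At steady state, R = 1/(1 − 0.125) = 8/7.
Single-dose peak C₀ = D/Vd = 50/5 = 10 mg/L.
Steady-state peak Cmax,ss = C₀·R = 10 × 8/7 ≈ 11.429 mg/L.
Steady-state trough Cmin,ss = Cmax,ss·f ≈ 11.429 × 0.125 ≈ 1.429 mg/L.
Trough 1.4 mg/L vs MEC 2 mg/L: subtherapeutic.

1.4 mg/L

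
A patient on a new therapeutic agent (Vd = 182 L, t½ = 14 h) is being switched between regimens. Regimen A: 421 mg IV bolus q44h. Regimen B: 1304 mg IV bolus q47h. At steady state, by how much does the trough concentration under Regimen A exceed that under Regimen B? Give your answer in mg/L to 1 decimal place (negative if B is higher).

Regimen A: f = (1/2)^(44/14) ≈ 0.1132; Cmin,ss = (421/182)·f/(1−f) ≈ 0.295 mg/L.
Regimen B: f = (1/2)^(47/14) ≈ 0.0976; Cmin,ss = (1304/182)·f/(1−f) ≈ 0.775 mg/L.
Difference ≈ 0.295 − 0.775 ≈ -0.480 mg/L.

-0.5 mg/L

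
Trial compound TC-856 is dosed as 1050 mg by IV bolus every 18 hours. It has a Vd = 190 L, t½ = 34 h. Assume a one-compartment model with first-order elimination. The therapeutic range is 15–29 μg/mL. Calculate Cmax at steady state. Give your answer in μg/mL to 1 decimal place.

τ/t½ = 18/34 ≈ 0.52941, so fraction remaining f = (1/2)^(18/34) ≈ 0.6928.
At steady state, accumulation factor R = 1/(1 − e^(−kτ)) ≈ 3.2552.
Each bolus raises the concentration by D/Vd = 1050/190 ≈ 5.526 μg/mL.
Cmax,ss = C₀/(1 − f) ≈ 5.526/0.3072 ≈ 17.988 μg/mL.
Peak 18.0 μg/mL vs MTC 29 μg/mL: below toxic threshold.

18.0 μg/mL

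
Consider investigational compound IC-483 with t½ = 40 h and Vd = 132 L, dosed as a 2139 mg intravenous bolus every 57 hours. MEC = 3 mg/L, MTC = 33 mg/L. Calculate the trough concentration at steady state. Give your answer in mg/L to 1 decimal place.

k = ln2/t½ = ln2/40 ≈ 0.017329 h⁻¹; fraction remaining f = e^(−kτ) = e^(−0.017329×57) ≈ 0.3724.
Accumulation ratio R = 1/(1 − f) ≈ 1/0.6276 ≈ 1.5934.
Single-dose peak C₀ = D/Vd = 2139/132 ≈ 16.205 mg/L.
Steady-state peak Cmax,ss = C₀·R ≈ 16.205 × 1.5934 ≈ 25.821 mg/L.
Steady-state trough Cmin,ss = Cmax,ss·f ≈ 25.821 × 0.3724 ≈ 9.616 mg/L.
Trough 9.6 mg/L vs MEC 3 mg/L: adequate.

9.6 mg/L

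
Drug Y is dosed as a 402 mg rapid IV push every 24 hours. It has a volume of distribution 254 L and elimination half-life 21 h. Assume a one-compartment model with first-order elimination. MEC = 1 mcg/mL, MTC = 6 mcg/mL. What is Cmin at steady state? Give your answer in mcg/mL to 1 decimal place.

1.3 mcg/mL

Over one 24-h interval, 24/21 ≈ 1.1429 half-lives elapse, leaving f ≈ 0.4529 of each dose.
At steady state, accumulation factor R = 1/(1 − e^(−kτ)) ≈ 1.8278.
Single-dose peak C₀ = D/Vd = 402/254 ≈ 1.583 mcg/mL.
Cmax,ss = C₀/(1 − f) ≈ 1.583/0.5471 ≈ 2.893 mcg/mL.
Steady-state trough Cmin,ss = Cmax,ss·f ≈ 2.893 × 0.4529 ≈ 1.310 mcg/mL.
Trough 1.3 mcg/mL vs MEC 1 mcg/mL: adequate.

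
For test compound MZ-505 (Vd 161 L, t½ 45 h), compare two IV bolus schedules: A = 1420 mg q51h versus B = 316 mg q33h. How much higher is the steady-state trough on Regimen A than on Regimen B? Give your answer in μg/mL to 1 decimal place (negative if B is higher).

4.4 μg/mL

Regimen A: f = (1/2)^(51/45) ≈ 0.4559; Cmin,ss = (1420/161)·f/(1−f) ≈ 7.390 μg/mL.
Regimen B: f = (1/2)^(33/45) ≈ 0.6015; Cmin,ss = (316/161)·f/(1−f) ≈ 2.963 μg/mL.
Difference ≈ 7.390 − 2.963 ≈ 4.427 μg/mL.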